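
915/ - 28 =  - 915/28 = - 32.68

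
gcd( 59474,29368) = 2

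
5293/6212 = 5293/6212 = 0.85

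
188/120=47/30 = 1.57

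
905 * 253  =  228965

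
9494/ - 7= - 1357 + 5/7 = - 1356.29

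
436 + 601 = 1037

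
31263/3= 10421 = 10421.00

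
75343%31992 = 11359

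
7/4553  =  7/4553 = 0.00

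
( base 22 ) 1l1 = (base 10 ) 947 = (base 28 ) 15n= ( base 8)1663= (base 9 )1262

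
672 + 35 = 707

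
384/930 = 64/155 = 0.41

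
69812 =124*563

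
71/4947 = 71/4947 = 0.01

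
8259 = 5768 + 2491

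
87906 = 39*2254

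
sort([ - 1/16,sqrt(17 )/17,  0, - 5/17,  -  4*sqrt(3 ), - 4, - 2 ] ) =[ - 4*sqrt( 3 ), - 4,-2, - 5/17, - 1/16, 0,sqrt (17) /17] 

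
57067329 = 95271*599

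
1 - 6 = - 5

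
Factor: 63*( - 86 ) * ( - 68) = 2^3*3^2*7^1 * 17^1*43^1 =368424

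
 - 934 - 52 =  - 986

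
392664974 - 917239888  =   -524574914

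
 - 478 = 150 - 628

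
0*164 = 0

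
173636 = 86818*2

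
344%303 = 41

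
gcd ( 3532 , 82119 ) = 883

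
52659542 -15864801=36794741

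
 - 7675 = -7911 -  - 236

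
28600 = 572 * 50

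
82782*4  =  331128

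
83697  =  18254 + 65443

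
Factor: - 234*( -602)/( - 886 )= - 70434/443=- 2^1*3^2*7^1*13^1*43^1*443^( - 1)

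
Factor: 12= 2^2 * 3^1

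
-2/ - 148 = 1/74 = 0.01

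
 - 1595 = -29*55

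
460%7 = 5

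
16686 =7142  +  9544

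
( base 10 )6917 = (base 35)5mm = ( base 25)B1H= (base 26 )A61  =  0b1101100000101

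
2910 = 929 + 1981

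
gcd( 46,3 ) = 1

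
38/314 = 19/157 = 0.12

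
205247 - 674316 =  - 469069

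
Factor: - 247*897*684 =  - 2^2*3^3*13^2 * 19^2*23^1 = - 151546356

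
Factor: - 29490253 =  - 13^1 * 2268481^1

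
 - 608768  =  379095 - 987863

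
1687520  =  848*1990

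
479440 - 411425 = 68015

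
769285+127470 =896755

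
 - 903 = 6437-7340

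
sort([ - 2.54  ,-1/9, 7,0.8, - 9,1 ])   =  [ - 9,-2.54, - 1/9,0.8,1,7 ]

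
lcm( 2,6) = 6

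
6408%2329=1750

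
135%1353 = 135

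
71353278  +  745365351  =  816718629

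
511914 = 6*85319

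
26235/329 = 79 + 244/329 = 79.74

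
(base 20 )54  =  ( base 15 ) 6E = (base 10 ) 104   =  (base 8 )150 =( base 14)76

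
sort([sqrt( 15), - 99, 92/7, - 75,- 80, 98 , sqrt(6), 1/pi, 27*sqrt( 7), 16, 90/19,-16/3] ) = [-99 , - 80,  -  75, - 16/3, 1/pi, sqrt( 6 ),sqrt(15 ),90/19,92/7, 16, 27*sqrt(7), 98]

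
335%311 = 24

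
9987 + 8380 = 18367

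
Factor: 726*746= 2^2*3^1*11^2*373^1=541596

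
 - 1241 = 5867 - 7108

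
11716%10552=1164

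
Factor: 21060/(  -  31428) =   -  65/97 = - 5^1*13^1*97^( - 1)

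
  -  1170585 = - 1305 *897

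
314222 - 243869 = 70353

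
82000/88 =10250/11 = 931.82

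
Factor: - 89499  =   - 3^1 *29833^1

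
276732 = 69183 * 4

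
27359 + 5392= 32751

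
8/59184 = 1/7398=0.00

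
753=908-155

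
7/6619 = 7/6619 = 0.00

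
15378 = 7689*2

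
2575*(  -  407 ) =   -  1048025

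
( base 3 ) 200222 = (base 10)512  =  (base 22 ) 116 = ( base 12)368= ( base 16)200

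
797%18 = 5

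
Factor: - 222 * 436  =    -  2^3*3^1 * 37^1*109^1 = - 96792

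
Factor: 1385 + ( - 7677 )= -6292 = - 2^2 * 11^2 * 13^1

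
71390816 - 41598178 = 29792638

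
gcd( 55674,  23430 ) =6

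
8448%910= 258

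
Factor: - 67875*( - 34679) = 2353837125 =3^1*5^3*181^1*34679^1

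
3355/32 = 104+ 27/32 = 104.84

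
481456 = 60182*8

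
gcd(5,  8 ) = 1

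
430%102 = 22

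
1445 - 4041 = - 2596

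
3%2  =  1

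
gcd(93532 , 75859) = 1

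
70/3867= 70/3867= 0.02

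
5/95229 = 5/95229 = 0.00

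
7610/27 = 7610/27=   281.85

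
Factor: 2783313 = 3^2*13^1*23789^1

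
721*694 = 500374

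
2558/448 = 5 + 159/224 = 5.71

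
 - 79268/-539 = 147 + 5/77 = 147.06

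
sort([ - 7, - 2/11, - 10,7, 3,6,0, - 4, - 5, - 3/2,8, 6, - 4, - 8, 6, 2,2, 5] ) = [ - 10, -8, -7,  -  5 , - 4, - 4, - 3/2, - 2/11, 0, 2,  2,  3, 5,6,  6,6, 7, 8 ] 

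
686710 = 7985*86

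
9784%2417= 116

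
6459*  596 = 3849564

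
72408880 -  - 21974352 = 94383232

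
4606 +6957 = 11563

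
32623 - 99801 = -67178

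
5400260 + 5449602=10849862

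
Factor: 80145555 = 3^1*5^1*7^1*251^1*3041^1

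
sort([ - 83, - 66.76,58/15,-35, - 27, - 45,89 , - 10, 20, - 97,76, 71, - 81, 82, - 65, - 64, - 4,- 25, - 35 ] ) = [ - 97, - 83, - 81, - 66.76, - 65,-64, - 45, - 35, - 35, - 27, - 25,-10,-4, 58/15, 20, 71,76, 82, 89 ] 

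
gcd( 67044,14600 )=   4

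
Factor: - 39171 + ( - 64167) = - 2^1 *3^2*5741^1=-103338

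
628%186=70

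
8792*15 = 131880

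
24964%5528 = 2852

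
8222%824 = 806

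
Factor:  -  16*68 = - 2^6 * 17^1 = - 1088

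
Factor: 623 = 7^1*89^1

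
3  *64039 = 192117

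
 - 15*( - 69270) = 1039050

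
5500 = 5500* 1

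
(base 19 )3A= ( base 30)27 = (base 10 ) 67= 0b1000011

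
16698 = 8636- - 8062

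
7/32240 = 7/32240= 0.00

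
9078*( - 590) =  - 5356020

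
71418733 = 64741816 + 6676917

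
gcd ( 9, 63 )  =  9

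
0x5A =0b1011010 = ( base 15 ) 60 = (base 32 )2Q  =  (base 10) 90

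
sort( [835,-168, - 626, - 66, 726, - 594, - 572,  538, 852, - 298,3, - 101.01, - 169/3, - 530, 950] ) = [ - 626,-594,-572,-530 ,-298,-168,  -  101.01, - 66,  -  169/3, 3,538, 726, 835, 852, 950] 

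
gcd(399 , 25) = 1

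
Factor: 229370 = 2^1*5^1* 22937^1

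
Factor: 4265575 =5^2*97^1*1759^1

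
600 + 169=769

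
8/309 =8/309 = 0.03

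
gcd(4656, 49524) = 12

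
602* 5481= 3299562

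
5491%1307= 263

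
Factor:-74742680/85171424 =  - 2^( - 2)*5^1*13^ ( -1)*53^(-1 )*3863^ ( - 1)*1868567^1 = - 9342835/10646428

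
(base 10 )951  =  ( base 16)3b7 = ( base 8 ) 1667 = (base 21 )236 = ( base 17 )34g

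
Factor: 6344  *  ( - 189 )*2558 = - 2^4*3^3 * 7^1*13^1*61^1*1279^1 = - 3067082928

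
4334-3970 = 364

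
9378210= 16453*570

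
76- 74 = 2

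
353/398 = 353/398 = 0.89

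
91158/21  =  30386/7= 4340.86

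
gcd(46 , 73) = 1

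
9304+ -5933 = 3371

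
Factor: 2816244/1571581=2^2*3^2*11^( - 1) * 78229^1 * 142871^(-1)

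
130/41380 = 13/4138=0.00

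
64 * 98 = 6272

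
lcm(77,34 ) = 2618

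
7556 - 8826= - 1270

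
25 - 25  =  0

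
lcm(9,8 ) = 72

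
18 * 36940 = 664920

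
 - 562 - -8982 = 8420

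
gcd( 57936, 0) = 57936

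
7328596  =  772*9493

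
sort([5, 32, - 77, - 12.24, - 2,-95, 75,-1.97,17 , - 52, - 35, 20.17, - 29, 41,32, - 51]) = [-95, - 77, - 52, - 51, - 35, - 29, - 12.24, - 2, - 1.97, 5,17, 20.17, 32, 32, 41 , 75] 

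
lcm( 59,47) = 2773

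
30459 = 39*781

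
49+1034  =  1083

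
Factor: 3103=29^1*107^1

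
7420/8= 927 + 1/2  =  927.50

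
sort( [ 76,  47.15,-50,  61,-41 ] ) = [ -50, - 41,47.15,  61,76 ] 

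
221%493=221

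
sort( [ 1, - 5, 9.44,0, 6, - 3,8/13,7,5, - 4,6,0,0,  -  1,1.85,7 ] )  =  [- 5  , - 4,  -  3, - 1, 0,0 , 0,8/13, 1,1.85, 5, 6 , 6 , 7,7,9.44]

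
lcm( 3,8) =24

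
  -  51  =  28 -79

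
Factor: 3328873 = 31^1*73^1*1471^1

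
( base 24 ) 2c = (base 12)50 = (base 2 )111100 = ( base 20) 30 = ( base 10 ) 60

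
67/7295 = 67/7295 = 0.01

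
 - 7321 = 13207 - 20528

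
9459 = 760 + 8699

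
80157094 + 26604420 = 106761514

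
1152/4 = 288 = 288.00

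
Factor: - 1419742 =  - 2^1 * 709871^1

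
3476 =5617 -2141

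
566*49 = 27734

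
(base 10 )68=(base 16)44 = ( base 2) 1000100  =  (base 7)125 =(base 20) 38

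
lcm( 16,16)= 16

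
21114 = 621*34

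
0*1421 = 0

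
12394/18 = 6197/9 = 688.56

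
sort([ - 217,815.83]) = [-217,815.83 ] 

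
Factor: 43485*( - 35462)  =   - 2^1*3^1*5^1*7^1*13^1*17^1*149^1  *223^1 = - 1542065070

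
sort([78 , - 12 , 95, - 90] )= [ - 90, - 12, 78 , 95]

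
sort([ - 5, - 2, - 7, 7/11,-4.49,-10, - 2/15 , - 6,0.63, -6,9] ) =[ - 10, - 7 , - 6, - 6, - 5, - 4.49, - 2,  -  2/15,  0.63 , 7/11,9 ] 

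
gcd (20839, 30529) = 1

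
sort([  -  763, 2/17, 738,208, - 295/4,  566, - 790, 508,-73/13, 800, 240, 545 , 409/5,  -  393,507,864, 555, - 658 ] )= [ - 790, -763, -658, - 393, - 295/4, - 73/13, 2/17,409/5, 208, 240,507, 508, 545,555 , 566, 738,800 , 864 ] 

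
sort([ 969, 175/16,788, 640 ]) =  [ 175/16, 640, 788, 969 ]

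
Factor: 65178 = 2^1*3^3*17^1*71^1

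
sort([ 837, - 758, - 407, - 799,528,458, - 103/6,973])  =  [- 799 ,-758, - 407 ,-103/6  ,  458,528, 837,  973 ] 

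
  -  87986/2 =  - 43993= -43993.00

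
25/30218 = 25/30218 = 0.00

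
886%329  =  228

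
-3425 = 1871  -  5296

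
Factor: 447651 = 3^2*49739^1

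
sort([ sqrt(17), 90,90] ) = [ sqrt(17),90,90]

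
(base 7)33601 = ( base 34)7CR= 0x214F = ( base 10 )8527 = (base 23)G2H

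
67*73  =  4891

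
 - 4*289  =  -1156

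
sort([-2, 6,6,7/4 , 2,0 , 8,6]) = [- 2, 0, 7/4, 2, 6, 6 , 6, 8 ] 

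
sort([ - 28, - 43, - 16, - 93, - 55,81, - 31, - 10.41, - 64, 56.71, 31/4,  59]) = [-93, - 64, -55,-43, - 31 , - 28, - 16, - 10.41, 31/4 , 56.71, 59,81]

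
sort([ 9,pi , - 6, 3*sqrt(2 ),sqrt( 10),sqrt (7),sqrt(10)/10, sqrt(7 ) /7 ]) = [  -  6, sqrt( 10 ) /10,sqrt( 7 ) /7, sqrt(7), pi, sqrt( 10),3*sqrt( 2 ), 9] 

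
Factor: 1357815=3^1*5^1*131^1*691^1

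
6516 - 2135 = 4381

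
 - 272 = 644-916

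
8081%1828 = 769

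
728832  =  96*7592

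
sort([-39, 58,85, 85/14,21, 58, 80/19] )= [- 39, 80/19,  85/14, 21,58,58, 85] 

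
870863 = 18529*47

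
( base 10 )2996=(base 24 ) 54K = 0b101110110100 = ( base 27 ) 42q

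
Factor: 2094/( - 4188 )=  - 2^(  -  1) = - 1/2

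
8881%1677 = 496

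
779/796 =779/796 = 0.98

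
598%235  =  128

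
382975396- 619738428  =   - 236763032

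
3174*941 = 2986734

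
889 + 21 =910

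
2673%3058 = 2673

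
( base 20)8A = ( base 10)170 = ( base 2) 10101010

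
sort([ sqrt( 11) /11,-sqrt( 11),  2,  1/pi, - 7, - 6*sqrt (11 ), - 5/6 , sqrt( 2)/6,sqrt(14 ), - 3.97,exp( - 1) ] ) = [ - 6*sqrt( 11), -7, - 3.97 , - sqrt( 11), - 5/6, sqrt (2 ) /6, sqrt(11) /11, 1/pi,exp ( - 1), 2,sqrt ( 14)] 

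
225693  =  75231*3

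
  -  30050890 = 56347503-86398393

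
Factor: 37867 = 19^1 * 1993^1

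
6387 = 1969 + 4418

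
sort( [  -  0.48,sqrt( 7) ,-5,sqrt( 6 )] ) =[  -  5, - 0.48, sqrt ( 6) , sqrt(7)]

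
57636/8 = 7204  +  1/2 = 7204.50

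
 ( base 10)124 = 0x7c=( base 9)147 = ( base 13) 97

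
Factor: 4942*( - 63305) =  - 2^1 * 5^1*7^1*11^1*353^1*1151^1 = -312853310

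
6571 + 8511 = 15082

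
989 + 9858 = 10847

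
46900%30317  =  16583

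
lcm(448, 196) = 3136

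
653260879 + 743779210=1397040089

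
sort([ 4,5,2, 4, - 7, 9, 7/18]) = [ - 7,7/18,2,4,4 , 5,9]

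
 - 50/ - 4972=25/2486=0.01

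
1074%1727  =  1074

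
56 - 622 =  - 566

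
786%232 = 90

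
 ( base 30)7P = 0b11101011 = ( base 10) 235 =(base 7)454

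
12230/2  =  6115 = 6115.00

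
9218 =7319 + 1899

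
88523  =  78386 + 10137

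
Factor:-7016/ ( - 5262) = 4/3 = 2^2*3^( - 1 ) 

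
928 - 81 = 847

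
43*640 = 27520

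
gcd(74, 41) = 1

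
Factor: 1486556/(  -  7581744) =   -  371639/1895436 = - 2^( - 2)*3^(-2)*37^(-1 )*1423^( - 1 )*371639^1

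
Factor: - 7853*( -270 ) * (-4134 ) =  - 2^2*3^4 * 5^1*13^1*53^1*7853^1 = -  8765361540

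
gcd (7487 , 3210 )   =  1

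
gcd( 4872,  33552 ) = 24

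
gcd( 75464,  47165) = 9433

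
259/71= 3 + 46/71 = 3.65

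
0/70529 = 0 = 0.00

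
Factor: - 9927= - 3^2*1103^1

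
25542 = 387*66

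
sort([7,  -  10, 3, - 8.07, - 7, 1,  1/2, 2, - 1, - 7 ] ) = [  -  10 , - 8.07, - 7,-7 , - 1,1/2,  1, 2,3,7]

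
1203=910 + 293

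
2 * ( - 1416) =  - 2832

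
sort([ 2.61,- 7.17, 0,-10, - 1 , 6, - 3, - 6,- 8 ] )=[ - 10,-8, - 7.17, - 6, - 3, - 1,0 , 2.61,  6]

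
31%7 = 3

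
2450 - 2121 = 329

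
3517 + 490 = 4007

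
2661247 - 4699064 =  - 2037817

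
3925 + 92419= 96344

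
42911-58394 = -15483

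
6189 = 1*6189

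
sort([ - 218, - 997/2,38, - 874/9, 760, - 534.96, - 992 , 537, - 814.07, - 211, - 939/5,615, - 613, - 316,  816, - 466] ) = [ - 992, - 814.07, - 613, - 534.96, -997/2,-466, - 316, - 218, - 211,-939/5,-874/9,38,537,615,760 , 816]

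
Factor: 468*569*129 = 34351668 = 2^2 *3^3*13^1*43^1 * 569^1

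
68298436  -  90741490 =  - 22443054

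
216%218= 216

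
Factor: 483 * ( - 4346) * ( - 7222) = 15159830196 = 2^2*3^1*7^1*23^2*41^1*53^1 * 157^1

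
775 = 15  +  760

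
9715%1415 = 1225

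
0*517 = 0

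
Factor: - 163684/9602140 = - 40921/2400535 = - 5^( - 1 )*151^1*271^1 * 480107^ ( - 1) 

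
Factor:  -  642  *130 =-83460 = - 2^2 * 3^1*5^1*13^1*107^1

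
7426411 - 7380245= 46166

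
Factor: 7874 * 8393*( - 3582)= -236721778524=- 2^2*3^2*7^1*11^1 *31^1 * 109^1*127^1*199^1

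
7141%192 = 37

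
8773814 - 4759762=4014052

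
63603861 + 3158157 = 66762018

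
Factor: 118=2^1 * 59^1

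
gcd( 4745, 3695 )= 5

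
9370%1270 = 480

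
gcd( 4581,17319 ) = 3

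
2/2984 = 1/1492 = 0.00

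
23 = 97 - 74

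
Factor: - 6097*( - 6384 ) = 2^4*3^1*7^2*13^1*19^1*67^1 =38923248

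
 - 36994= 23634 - 60628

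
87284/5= 87284/5 = 17456.80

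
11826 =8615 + 3211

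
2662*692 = 1842104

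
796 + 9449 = 10245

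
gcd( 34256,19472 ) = 16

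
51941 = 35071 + 16870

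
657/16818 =219/5606= 0.04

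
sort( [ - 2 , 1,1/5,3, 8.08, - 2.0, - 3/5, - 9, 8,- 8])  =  [ - 9, - 8,-2, - 2.0, - 3/5,1/5,1,3, 8,8.08] 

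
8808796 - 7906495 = 902301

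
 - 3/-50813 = 3/50813 = 0.00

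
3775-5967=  - 2192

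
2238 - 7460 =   -  5222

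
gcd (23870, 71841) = 77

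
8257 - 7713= 544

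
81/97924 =81/97924 =0.00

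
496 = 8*62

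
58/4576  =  29/2288 = 0.01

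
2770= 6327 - 3557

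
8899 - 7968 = 931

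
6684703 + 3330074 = 10014777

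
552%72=48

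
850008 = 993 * 856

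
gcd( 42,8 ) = 2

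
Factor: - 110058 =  -2^1 * 3^1 * 13^1 * 17^1*83^1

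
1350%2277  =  1350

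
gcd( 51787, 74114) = 1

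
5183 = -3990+9173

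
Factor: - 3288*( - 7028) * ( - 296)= -2^8*3^1 * 7^1 * 37^1*137^1*251^1 = - 6839986944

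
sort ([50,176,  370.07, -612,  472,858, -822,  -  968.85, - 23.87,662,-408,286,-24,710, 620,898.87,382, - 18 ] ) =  [ - 968.85,- 822,-612, - 408,  -  24, - 23.87,-18,50 , 176,  286, 370.07,  382,472,620,662,  710, 858 , 898.87 ]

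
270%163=107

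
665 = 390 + 275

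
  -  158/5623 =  - 158/5623 = -  0.03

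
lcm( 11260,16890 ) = 33780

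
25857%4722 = 2247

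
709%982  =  709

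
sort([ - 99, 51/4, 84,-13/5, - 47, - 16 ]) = [ -99 , - 47, - 16, - 13/5, 51/4,84]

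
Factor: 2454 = 2^1*3^1 * 409^1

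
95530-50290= 45240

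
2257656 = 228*9902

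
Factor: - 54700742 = -2^1*557^1*49103^1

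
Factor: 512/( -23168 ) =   -  2^2 *181^(- 1)= - 4/181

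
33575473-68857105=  - 35281632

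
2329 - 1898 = 431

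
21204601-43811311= - 22606710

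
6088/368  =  16 + 25/46 = 16.54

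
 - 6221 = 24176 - 30397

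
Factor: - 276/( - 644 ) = 3^1*7^(  -  1) = 3/7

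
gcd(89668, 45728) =4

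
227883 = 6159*37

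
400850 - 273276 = 127574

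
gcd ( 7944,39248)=8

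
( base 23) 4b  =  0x67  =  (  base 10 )103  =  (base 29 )3G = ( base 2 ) 1100111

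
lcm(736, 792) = 72864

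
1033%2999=1033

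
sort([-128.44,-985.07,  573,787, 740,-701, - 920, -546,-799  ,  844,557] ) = [-985.07,-920, - 799,  -  701,-546,-128.44,557,573,  740, 787,844 ] 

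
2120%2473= 2120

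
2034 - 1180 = 854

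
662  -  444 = 218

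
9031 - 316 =8715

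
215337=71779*3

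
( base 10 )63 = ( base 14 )47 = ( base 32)1v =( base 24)2f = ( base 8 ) 77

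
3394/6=1697/3 = 565.67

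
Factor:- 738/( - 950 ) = 3^2*5^ ( - 2 )*19^( - 1)*41^1 = 369/475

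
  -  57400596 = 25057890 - 82458486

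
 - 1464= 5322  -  6786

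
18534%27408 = 18534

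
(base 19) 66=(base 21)5f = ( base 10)120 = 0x78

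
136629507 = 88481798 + 48147709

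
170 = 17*10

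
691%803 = 691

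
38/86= 19/43 = 0.44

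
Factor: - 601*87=- 3^1*29^1*601^1  =  - 52287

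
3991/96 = 41 + 55/96 = 41.57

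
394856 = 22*17948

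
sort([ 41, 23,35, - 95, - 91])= [ - 95, - 91 , 23, 35, 41] 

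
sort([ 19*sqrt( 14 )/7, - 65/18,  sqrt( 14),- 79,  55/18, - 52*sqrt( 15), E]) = [ - 52*sqrt( 15), - 79, - 65/18,  E, 55/18,sqrt( 14 ),19*sqrt( 14)/7] 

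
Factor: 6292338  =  2^1*3^1*13^1 * 80671^1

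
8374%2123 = 2005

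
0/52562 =0 = 0.00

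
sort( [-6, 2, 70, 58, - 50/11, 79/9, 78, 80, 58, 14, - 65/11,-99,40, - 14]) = [-99,-14,-6, - 65/11, - 50/11, 2,79/9, 14, 40 , 58,58,70 , 78, 80]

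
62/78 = 31/39 = 0.79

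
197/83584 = 197/83584  =  0.00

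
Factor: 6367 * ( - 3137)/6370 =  - 19973279/6370 = - 2^(  -  1 )*5^( - 1)*7^( -2)*13^(-1 )*3137^1* 6367^1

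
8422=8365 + 57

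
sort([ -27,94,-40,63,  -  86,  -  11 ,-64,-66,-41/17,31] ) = [-86, - 66, -64, - 40,  -  27, - 11, - 41/17,31,63,94] 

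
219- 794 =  - 575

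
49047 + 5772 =54819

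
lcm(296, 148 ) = 296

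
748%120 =28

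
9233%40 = 33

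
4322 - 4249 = 73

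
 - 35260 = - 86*410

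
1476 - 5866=  -  4390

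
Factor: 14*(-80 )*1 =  - 1120 =- 2^5 * 5^1*7^1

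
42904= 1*42904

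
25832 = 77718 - 51886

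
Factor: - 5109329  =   - 5109329^1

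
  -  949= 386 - 1335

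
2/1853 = 2/1853 = 0.00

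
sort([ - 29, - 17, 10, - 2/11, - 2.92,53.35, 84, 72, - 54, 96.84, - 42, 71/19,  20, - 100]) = [  -  100, - 54,- 42,-29,  -  17, - 2.92, - 2/11,71/19, 10, 20, 53.35, 72 , 84 , 96.84]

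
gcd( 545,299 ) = 1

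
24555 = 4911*5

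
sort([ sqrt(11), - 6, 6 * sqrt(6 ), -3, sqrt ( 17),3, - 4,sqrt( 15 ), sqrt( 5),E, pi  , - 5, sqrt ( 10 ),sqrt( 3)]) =[- 6,  -  5, -4 , - 3, sqrt ( 3 ), sqrt(5 ),E, 3, pi,sqrt ( 10 ),sqrt( 11 ), sqrt (15 ), sqrt( 17 ),6*sqrt(6)] 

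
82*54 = 4428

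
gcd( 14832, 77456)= 1648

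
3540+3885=7425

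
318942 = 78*4089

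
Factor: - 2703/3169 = - 3^1*17^1*53^1* 3169^ ( - 1) 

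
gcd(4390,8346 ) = 2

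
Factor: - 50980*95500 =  - 2^4*5^4 * 191^1 * 2549^1= - 4868590000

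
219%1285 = 219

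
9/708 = 3/236 = 0.01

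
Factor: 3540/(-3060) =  - 3^( - 1)*17^(- 1 )*59^1 = - 59/51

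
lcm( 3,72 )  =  72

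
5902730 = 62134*95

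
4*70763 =283052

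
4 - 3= 1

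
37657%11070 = 4447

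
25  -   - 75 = 100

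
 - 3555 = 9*( - 395)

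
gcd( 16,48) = 16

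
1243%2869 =1243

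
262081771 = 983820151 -721738380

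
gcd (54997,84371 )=1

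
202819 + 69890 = 272709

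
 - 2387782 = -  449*5318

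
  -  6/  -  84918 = 1/14153 = 0.00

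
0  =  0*( - 10)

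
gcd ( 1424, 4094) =178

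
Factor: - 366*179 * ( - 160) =2^6*3^1*5^1*61^1*179^1 = 10482240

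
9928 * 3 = 29784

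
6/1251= 2/417 = 0.00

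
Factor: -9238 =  - 2^1*31^1*149^1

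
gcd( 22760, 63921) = 1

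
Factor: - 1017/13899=-3^1*41^( - 1 ) = -3/41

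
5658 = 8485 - 2827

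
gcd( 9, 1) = 1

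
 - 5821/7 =  -  832  +  3/7 = - 831.57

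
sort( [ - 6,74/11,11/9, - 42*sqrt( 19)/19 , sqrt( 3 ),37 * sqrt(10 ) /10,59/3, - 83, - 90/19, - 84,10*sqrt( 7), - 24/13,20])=[ - 84, - 83, - 42*sqrt( 19)/19, - 6, - 90/19, - 24/13, 11/9, sqrt( 3),74/11 , 37*sqrt( 10)/10, 59/3, 20, 10*sqrt( 7)]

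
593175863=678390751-85214888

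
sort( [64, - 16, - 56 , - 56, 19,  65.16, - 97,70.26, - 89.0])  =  [-97,  -  89.0, - 56, - 56 , - 16,19, 64,  65.16, 70.26 ] 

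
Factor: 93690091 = 11^1*31^1*274751^1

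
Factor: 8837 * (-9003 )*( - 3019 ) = 3^1*3001^1*3019^1*8837^1 = 240190163709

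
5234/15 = 5234/15 = 348.93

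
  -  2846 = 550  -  3396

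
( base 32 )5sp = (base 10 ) 6041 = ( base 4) 1132121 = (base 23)B9F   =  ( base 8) 13631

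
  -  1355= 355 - 1710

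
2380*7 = 16660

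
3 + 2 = 5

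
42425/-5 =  - 8485/1  =  - 8485.00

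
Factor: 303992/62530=2^2*5^( - 1 )*13^(-1)*79^1 = 316/65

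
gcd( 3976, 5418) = 14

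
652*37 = 24124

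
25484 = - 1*( -25484)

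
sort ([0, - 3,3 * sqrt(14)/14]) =[ - 3,  0, 3*sqrt( 14 )/14]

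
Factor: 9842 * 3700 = 2^3*5^2*7^1*19^1*37^2 = 36415400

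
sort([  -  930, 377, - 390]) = [ - 930, - 390,377] 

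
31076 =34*914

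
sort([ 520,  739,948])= [ 520,739,948 ]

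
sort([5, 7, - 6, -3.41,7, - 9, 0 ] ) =[-9, - 6, - 3.41,0, 5,7 , 7 ]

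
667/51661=667/51661 = 0.01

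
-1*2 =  - 2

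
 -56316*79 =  - 4448964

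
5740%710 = 60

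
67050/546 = 11175/91 = 122.80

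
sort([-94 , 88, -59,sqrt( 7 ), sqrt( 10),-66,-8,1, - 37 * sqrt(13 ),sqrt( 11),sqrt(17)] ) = [ - 37*sqrt ( 13),  -  94, - 66, -59, - 8,  1,  sqrt(7 ),  sqrt( 10 ),sqrt(11 ), sqrt( 17),88] 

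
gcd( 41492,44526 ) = 82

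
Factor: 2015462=2^1*1007731^1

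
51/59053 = 51/59053 = 0.00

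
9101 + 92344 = 101445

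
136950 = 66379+70571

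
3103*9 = 27927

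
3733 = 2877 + 856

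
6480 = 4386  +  2094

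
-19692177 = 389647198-409339375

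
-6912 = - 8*864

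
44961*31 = 1393791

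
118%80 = 38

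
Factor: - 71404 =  - 2^2  *  17851^1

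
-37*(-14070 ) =520590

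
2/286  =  1/143 = 0.01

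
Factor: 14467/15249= 3^( - 1 ) *13^( - 1 )*37^1 = 37/39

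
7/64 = 7/64= 0.11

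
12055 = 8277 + 3778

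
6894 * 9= 62046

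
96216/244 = 394 + 20/61 = 394.33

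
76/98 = 38/49  =  0.78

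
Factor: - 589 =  - 19^1*31^1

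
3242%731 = 318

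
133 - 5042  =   - 4909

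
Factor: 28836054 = 2^1*3^3*13^1*41077^1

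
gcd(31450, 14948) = 74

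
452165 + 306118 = 758283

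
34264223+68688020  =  102952243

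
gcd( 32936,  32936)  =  32936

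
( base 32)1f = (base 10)47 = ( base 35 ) 1C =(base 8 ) 57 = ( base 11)43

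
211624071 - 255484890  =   - 43860819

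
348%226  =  122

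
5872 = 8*734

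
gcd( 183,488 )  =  61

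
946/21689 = 946/21689 = 0.04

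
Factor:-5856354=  - 2^1*3^3*7^1*15493^1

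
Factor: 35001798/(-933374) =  - 3^1*35899^( - 1 )* 448741^1=- 1346223/35899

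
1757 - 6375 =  - 4618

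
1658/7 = 236+6/7 = 236.86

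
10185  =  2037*5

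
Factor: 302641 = 127^1*2383^1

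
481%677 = 481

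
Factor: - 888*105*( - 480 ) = 2^8*3^3*5^2 *7^1*37^1 = 44755200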